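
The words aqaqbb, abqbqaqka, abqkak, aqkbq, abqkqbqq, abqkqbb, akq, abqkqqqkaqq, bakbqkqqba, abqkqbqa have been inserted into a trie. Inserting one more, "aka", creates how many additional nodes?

The longest prefix of "aka" already in the trie is "ak" (length 2).
New nodes needed: |"aka"| − 2 = 3 − 2 = 1.

1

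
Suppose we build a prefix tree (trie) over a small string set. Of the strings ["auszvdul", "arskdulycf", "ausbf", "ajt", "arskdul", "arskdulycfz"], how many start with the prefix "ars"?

3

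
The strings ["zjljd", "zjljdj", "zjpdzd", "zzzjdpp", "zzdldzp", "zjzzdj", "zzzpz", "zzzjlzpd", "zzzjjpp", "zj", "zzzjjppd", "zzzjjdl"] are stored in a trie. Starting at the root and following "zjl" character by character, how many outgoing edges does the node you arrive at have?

The children of the "zjl" node are the distinct next characters among strings starting with "zjl".
Characters that immediately follow "zjl" among the stored strings: {j}.
That node has 1 child edge.

1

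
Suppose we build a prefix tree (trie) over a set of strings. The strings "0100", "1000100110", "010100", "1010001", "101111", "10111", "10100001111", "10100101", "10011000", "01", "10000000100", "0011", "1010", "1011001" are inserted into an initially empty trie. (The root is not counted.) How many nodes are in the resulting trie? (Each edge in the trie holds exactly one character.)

For each word, the new-node count is its length minus the longest prefix already in the trie:
  "0100" → 4 new (0, 1, 0, 0)
  "1000100110" → 10 new (1, 0, 0, 0, 1, 0, 0, 1, 1, 0)
  "010100" → prefix "010" already present; 3 new (1, 0, 0)
  "1010001" → prefix "10" already present; 5 new (1, 0, 0, 0, 1)
  "101111" → prefix "101" already present; 3 new (1, 1, 1)
  "10111" → prefix "10111" already present; 0 new (none)
  "10100001111" → prefix "101000" already present; 5 new (0, 1, 1, 1, 1)
  "10100101" → prefix "10100" already present; 3 new (1, 0, 1)
  "10011000" → prefix "100" already present; 5 new (1, 1, 0, 0, 0)
  "01" → prefix "01" already present; 0 new (none)
  "10000000100" → prefix "1000" already present; 7 new (0, 0, 0, 0, 1, 0, 0)
  "0011" → prefix "0" already present; 3 new (0, 1, 1)
  "1010" → prefix "1010" already present; 0 new (none)
  "1011001" → prefix "1011" already present; 3 new (0, 0, 1)
Total nodes = 4 + 10 + 3 + 5 + 3 + 0 + 5 + 3 + 5 + 0 + 7 + 3 + 0 + 3 = 51

51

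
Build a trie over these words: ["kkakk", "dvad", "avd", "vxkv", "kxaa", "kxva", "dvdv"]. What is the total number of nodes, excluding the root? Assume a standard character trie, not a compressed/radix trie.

Count nodes per top-level branch (shared prefixes stored once):
  'a'-branch (avd): 3 nodes
  'd'-branch (dvad, dvdv): 6 nodes
  'k'-branch (kkakk, kxaa, kxva): 10 nodes
  'v'-branch (vxkv): 4 nodes
Sum: 23

23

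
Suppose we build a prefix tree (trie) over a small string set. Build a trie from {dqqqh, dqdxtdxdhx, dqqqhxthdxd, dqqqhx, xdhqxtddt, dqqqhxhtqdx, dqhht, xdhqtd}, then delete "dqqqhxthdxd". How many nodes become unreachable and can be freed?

Walk "dqqqhxthdxd" from the leaf back toward the root, removing each node that no remaining word uses.
The suffix "thdxd" (5 nodes) is used only by "dqqqhxthdxd"; the node for "dqqqhx" still has the child "h", so pruning stops there.
Nodes removed: 5

5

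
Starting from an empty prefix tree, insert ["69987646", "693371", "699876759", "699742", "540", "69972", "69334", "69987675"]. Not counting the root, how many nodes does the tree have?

23

For each word, the new-node count is its length minus the longest prefix already in the trie:
  "69987646" → 8 new (6, 9, 9, 8, 7, 6, 4, 6)
  "693371" → prefix "69" already present; 4 new (3, 3, 7, 1)
  "699876759" → prefix "699876" already present; 3 new (7, 5, 9)
  "699742" → prefix "699" already present; 3 new (7, 4, 2)
  "540" → 3 new (5, 4, 0)
  "69972" → prefix "6997" already present; 1 new (2)
  "69334" → prefix "6933" already present; 1 new (4)
  "69987675" → prefix "69987675" already present; 0 new (none)
Total nodes = 8 + 4 + 3 + 3 + 3 + 1 + 1 + 0 = 23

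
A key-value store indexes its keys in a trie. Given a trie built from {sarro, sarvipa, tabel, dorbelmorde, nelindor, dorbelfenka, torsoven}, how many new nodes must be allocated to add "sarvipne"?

"sarvip" is already a path in the trie; the remaining "ne" must be added.
New nodes needed: |"sarvipne"| − 6 = 8 − 6 = 2.

2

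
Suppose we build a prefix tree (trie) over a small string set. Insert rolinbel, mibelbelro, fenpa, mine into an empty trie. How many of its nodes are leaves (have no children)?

4

A leaf is a node with no children — equivalently, the end of a word that is not a proper prefix of any other stored word.
Those words: "fenpa", "mibelbelro", "mine", "rolinbel"
Leaf count: 4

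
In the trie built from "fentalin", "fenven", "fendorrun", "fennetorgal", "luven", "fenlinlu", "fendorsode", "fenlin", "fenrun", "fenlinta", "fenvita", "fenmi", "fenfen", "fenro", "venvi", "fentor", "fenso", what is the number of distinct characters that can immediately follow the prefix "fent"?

2

Follow the path "fent" to its node, then look at its outgoing edges.
Characters that immediately follow "fent" among the stored strings: {a, o}.
That node has 2 child edges.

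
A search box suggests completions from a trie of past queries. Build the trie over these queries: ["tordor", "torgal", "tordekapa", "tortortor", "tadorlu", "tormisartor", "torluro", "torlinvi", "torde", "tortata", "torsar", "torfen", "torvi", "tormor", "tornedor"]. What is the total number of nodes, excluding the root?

60

For each word, the new-node count is its length minus the longest prefix already in the trie:
  "tordor" → 6 new (t, o, r, d, o, r)
  "torgal" → prefix "tor" already present; 3 new (g, a, l)
  "tordekapa" → prefix "tord" already present; 5 new (e, k, a, p, a)
  "tortortor" → prefix "tor" already present; 6 new (t, o, r, t, o, r)
  "tadorlu" → prefix "t" already present; 6 new (a, d, o, r, l, u)
  "tormisartor" → prefix "tor" already present; 8 new (m, i, s, a, r, t, o, r)
  "torluro" → prefix "tor" already present; 4 new (l, u, r, o)
  "torlinvi" → prefix "torl" already present; 4 new (i, n, v, i)
  "torde" → prefix "torde" already present; 0 new (none)
  "tortata" → prefix "tort" already present; 3 new (a, t, a)
  "torsar" → prefix "tor" already present; 3 new (s, a, r)
  "torfen" → prefix "tor" already present; 3 new (f, e, n)
  "torvi" → prefix "tor" already present; 2 new (v, i)
  "tormor" → prefix "torm" already present; 2 new (o, r)
  "tornedor" → prefix "tor" already present; 5 new (n, e, d, o, r)
Total nodes = 6 + 3 + 5 + 6 + 6 + 8 + 4 + 4 + 0 + 3 + 3 + 3 + 2 + 2 + 5 = 60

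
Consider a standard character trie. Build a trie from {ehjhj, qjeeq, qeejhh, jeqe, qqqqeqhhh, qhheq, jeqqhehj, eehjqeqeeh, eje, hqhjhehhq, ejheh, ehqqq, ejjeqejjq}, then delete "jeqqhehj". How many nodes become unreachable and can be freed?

Walk "jeqqhehj" from the leaf back toward the root, removing each node that no remaining word uses.
The suffix "qhehj" (5 nodes) is used only by "jeqqhehj"; the node for "jeq" still has the child "e", so pruning stops there.
Nodes removed: 5

5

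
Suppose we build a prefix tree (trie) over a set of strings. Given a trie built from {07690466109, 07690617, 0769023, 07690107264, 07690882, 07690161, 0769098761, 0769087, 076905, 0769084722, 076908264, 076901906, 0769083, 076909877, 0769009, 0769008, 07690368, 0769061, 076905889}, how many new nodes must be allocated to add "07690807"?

2

The longest prefix of "07690807" already in the trie is "076908" (length 6).
Each of the 2 remaining characters creates one node.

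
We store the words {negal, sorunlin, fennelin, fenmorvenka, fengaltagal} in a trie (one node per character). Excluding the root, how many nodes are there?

37

Trie structure (* marks end of a word):
(root)
├─ f
│  └─ e
│     └─ n
│        ├─ g
│        │  └─ a
│        │     └─ l
│        │        └─ t
│        │           └─ a
│        │              └─ g
│        │                 └─ a
│        │                    └─ l *
│        ├─ m
│        │  └─ o
│        │     └─ r
│        │        └─ v
│        │           └─ e
│        │              └─ n
│        │                 └─ k
│        │                    └─ a *
│        └─ n
│           └─ e
│              └─ l
│                 └─ i
│                    └─ n *
├─ n
│  └─ e
│     └─ g
│        └─ a
│           └─ l *
└─ s
   └─ o
      └─ r
         └─ u
            └─ n
               └─ l
                  └─ i
                     └─ n *
Counting every labelled node above: 37.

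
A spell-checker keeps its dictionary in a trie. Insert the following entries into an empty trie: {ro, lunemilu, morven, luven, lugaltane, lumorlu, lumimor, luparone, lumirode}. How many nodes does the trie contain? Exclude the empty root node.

45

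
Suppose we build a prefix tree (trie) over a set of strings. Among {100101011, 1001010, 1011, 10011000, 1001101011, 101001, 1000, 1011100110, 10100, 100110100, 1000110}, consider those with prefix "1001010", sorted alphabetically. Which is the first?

1001010

DFS of the "1001010" subtree visits, in order: "1001010", "100101011"
The 1st is 1001010.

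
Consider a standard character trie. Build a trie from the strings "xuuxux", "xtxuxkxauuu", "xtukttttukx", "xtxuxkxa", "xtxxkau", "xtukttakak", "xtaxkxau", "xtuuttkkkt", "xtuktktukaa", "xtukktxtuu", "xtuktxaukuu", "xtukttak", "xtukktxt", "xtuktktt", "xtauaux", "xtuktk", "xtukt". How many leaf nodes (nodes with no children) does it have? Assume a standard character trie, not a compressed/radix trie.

A leaf is a node with no children — equivalently, the end of a word that is not a proper prefix of any other stored word.
Those words: "xtauaux", "xtaxkxau", "xtukktxtuu", "xtuktktt", "xtuktktukaa", "xtukttakak", "xtukttttukx", "xtuktxaukuu", "xtuuttkkkt", "xtxuxkxauuu", "xtxxkau", "xuuxux"
Leaf count: 12

12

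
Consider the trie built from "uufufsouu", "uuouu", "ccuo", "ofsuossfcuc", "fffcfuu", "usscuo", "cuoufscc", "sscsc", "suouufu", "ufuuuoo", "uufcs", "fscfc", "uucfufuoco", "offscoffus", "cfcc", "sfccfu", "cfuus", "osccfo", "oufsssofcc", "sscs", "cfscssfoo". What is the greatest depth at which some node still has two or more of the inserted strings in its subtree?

4

Equivalently: take the maximum, over all pairs, of their longest common prefix length.
"sscs" and "sscsc" agree on "sscs" (4 characters) before diverging; nothing deeper is shared.
Longest shared-prefix length: 4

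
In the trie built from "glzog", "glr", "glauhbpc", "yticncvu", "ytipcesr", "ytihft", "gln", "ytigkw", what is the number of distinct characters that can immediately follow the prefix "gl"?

4

The children of the "gl" node are the distinct next characters among strings starting with "gl".
Distinct next characters after "gl": a, n, r, z.
That node has 4 child edges.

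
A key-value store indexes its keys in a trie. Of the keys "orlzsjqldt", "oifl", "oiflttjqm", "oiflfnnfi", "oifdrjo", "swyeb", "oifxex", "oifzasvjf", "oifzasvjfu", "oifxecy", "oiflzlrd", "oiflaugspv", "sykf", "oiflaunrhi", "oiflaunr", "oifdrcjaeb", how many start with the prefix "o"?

14

Traverse to the node for "o", then collect every word in that subtree.
Words under "o": oifdrcjaeb, oifdrjo, oifl, oiflaugspv, oiflaunr, oiflaunrhi, oiflfnnfi, oiflttjqm, oiflzlrd, oifxecy, oifxex, oifzasvjf, oifzasvjfu, orlzsjqldt
Count: 14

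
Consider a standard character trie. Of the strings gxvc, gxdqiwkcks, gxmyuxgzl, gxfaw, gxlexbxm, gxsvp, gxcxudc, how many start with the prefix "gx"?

Filter for entries beginning with "gx":
Matches: "gxcxudc", "gxdqiwkcks", "gxfaw", "gxlexbxm", "gxmyuxgzl", "gxsvp", "gxvc"
Count: 7

7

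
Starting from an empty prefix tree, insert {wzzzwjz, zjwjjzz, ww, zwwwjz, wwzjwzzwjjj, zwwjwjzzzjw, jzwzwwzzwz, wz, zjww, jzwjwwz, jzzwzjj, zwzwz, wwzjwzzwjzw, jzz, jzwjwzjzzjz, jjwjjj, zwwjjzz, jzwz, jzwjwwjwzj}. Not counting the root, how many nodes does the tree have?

80

Trace insertions, counting only characters that open a new branch:
  "wzzzwjz" → 7 new (w, z, z, z, w, j, z)
  "zjwjjzz" → 7 new (z, j, w, j, j, z, z)
  "ww" → prefix "w" already present; 1 new (w)
  "zwwwjz" → prefix "z" already present; 5 new (w, w, w, j, z)
  "wwzjwzzwjjj" → prefix "ww" already present; 9 new (z, j, w, z, z, w, j, j, j)
  "zwwjwjzzzjw" → prefix "zww" already present; 8 new (j, w, j, z, z, z, j, w)
  "jzwzwwzzwz" → 10 new (j, z, w, z, w, w, z, z, w, z)
  "wz" → prefix "wz" already present; 0 new (none)
  "zjww" → prefix "zjw" already present; 1 new (w)
  "jzwjwwz" → prefix "jzw" already present; 4 new (j, w, w, z)
  "jzzwzjj" → prefix "jz" already present; 5 new (z, w, z, j, j)
  "zwzwz" → prefix "zw" already present; 3 new (z, w, z)
  "wwzjwzzwjzw" → prefix "wwzjwzzwj" already present; 2 new (z, w)
  "jzz" → prefix "jzz" already present; 0 new (none)
  "jzwjwzjzzjz" → prefix "jzwjw" already present; 6 new (z, j, z, z, j, z)
  "jjwjjj" → prefix "j" already present; 5 new (j, w, j, j, j)
  "zwwjjzz" → prefix "zwwj" already present; 3 new (j, z, z)
  "jzwz" → prefix "jzwz" already present; 0 new (none)
  "jzwjwwjwzj" → prefix "jzwjww" already present; 4 new (j, w, z, j)
Total nodes = 7 + 7 + 1 + 5 + 9 + 8 + 10 + 0 + 1 + 4 + 5 + 3 + 2 + 0 + 6 + 5 + 3 + 0 + 4 = 80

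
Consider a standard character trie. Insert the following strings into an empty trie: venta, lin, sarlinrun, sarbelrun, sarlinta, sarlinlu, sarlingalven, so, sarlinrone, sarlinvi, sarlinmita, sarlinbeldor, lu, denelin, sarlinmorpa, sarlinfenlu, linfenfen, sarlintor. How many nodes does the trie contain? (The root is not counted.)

74

Trace insertions, counting only characters that open a new branch:
  "venta" → 5 new (v, e, n, t, a)
  "lin" → 3 new (l, i, n)
  "sarlinrun" → 9 new (s, a, r, l, i, n, r, u, n)
  "sarbelrun" → prefix "sar" already present; 6 new (b, e, l, r, u, n)
  "sarlinta" → prefix "sarlin" already present; 2 new (t, a)
  "sarlinlu" → prefix "sarlin" already present; 2 new (l, u)
  "sarlingalven" → prefix "sarlin" already present; 6 new (g, a, l, v, e, n)
  "so" → prefix "s" already present; 1 new (o)
  "sarlinrone" → prefix "sarlinr" already present; 3 new (o, n, e)
  "sarlinvi" → prefix "sarlin" already present; 2 new (v, i)
  "sarlinmita" → prefix "sarlin" already present; 4 new (m, i, t, a)
  "sarlinbeldor" → prefix "sarlin" already present; 6 new (b, e, l, d, o, r)
  "lu" → prefix "l" already present; 1 new (u)
  "denelin" → 7 new (d, e, n, e, l, i, n)
  "sarlinmorpa" → prefix "sarlinm" already present; 4 new (o, r, p, a)
  "sarlinfenlu" → prefix "sarlin" already present; 5 new (f, e, n, l, u)
  "linfenfen" → prefix "lin" already present; 6 new (f, e, n, f, e, n)
  "sarlintor" → prefix "sarlint" already present; 2 new (o, r)
Total nodes = 5 + 3 + 9 + 6 + 2 + 2 + 6 + 1 + 3 + 2 + 4 + 6 + 1 + 7 + 4 + 5 + 6 + 2 = 74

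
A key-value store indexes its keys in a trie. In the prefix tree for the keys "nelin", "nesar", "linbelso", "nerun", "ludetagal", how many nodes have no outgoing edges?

Leaves are exactly the stored words that no other stored word extends.
Those words: "linbelso", "ludetagal", "nelin", "nerun", "nesar"
Leaf count: 5

5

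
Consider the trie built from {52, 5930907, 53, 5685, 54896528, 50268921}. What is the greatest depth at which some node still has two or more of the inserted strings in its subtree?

1

The deepest shared node is where two words last agree before diverging.
e.g. "50268921" and "52" share the prefix "5" of length 1; no pair shares a longer one.
Longest shared-prefix length: 1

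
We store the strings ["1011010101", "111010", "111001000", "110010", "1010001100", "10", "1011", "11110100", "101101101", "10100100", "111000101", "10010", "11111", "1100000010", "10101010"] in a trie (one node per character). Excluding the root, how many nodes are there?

60

For each word, the new-node count is its length minus the longest prefix already in the trie:
  "1011010101" → 10 new (1, 0, 1, 1, 0, 1, 0, 1, 0, 1)
  "111010" → prefix "1" already present; 5 new (1, 1, 0, 1, 0)
  "111001000" → prefix "1110" already present; 5 new (0, 1, 0, 0, 0)
  "110010" → prefix "11" already present; 4 new (0, 0, 1, 0)
  "1010001100" → prefix "101" already present; 7 new (0, 0, 0, 1, 1, 0, 0)
  "10" → prefix "10" already present; 0 new (none)
  "1011" → prefix "1011" already present; 0 new (none)
  "11110100" → prefix "111" already present; 5 new (1, 0, 1, 0, 0)
  "101101101" → prefix "101101" already present; 3 new (1, 0, 1)
  "10100100" → prefix "10100" already present; 3 new (1, 0, 0)
  "111000101" → prefix "11100" already present; 4 new (0, 1, 0, 1)
  "10010" → prefix "10" already present; 3 new (0, 1, 0)
  "11111" → prefix "1111" already present; 1 new (1)
  "1100000010" → prefix "1100" already present; 6 new (0, 0, 0, 0, 1, 0)
  "10101010" → prefix "1010" already present; 4 new (1, 0, 1, 0)
Total nodes = 10 + 5 + 5 + 4 + 7 + 0 + 0 + 5 + 3 + 3 + 4 + 3 + 1 + 6 + 4 = 60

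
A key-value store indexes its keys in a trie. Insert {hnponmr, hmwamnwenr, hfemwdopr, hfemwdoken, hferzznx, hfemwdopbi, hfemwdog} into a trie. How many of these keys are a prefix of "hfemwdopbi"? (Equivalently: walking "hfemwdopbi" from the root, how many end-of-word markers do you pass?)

Check each prefix of "hfemwdopbi" against the stored set — each match is an end-marker on the path.
Prefixes of the query that are stored words: "hfemwdopbi"
Count: 1

1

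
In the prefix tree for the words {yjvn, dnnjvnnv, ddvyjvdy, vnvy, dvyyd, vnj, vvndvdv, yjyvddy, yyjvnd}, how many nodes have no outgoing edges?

A leaf is a node with no children — equivalently, the end of a word that is not a proper prefix of any other stored word.
Those words: "ddvyjvdy", "dnnjvnnv", "dvyyd", "vnj", "vnvy", "vvndvdv", "yjvn", "yjyvddy", "yyjvnd"
Leaf count: 9

9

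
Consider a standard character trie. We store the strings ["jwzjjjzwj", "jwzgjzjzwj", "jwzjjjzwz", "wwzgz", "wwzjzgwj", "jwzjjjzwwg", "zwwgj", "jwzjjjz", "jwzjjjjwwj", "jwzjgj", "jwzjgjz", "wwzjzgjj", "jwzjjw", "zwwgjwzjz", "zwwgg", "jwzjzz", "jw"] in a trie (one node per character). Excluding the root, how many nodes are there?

Trace insertions, counting only characters that open a new branch:
  "jwzjjjzwj" → 9 new (j, w, z, j, j, j, z, w, j)
  "jwzgjzjzwj" → prefix "jwz" already present; 7 new (g, j, z, j, z, w, j)
  "jwzjjjzwz" → prefix "jwzjjjzw" already present; 1 new (z)
  "wwzgz" → 5 new (w, w, z, g, z)
  "wwzjzgwj" → prefix "wwz" already present; 5 new (j, z, g, w, j)
  "jwzjjjzwwg" → prefix "jwzjjjzw" already present; 2 new (w, g)
  "zwwgj" → 5 new (z, w, w, g, j)
  "jwzjjjz" → prefix "jwzjjjz" already present; 0 new (none)
  "jwzjjjjwwj" → prefix "jwzjjj" already present; 4 new (j, w, w, j)
  "jwzjgj" → prefix "jwzj" already present; 2 new (g, j)
  "jwzjgjz" → prefix "jwzjgj" already present; 1 new (z)
  "wwzjzgjj" → prefix "wwzjzg" already present; 2 new (j, j)
  "jwzjjw" → prefix "jwzjj" already present; 1 new (w)
  "zwwgjwzjz" → prefix "zwwgj" already present; 4 new (w, z, j, z)
  "zwwgg" → prefix "zwwg" already present; 1 new (g)
  "jwzjzz" → prefix "jwzj" already present; 2 new (z, z)
  "jw" → prefix "jw" already present; 0 new (none)
Total nodes = 9 + 7 + 1 + 5 + 5 + 2 + 5 + 0 + 4 + 2 + 1 + 2 + 1 + 4 + 1 + 2 + 0 = 51

51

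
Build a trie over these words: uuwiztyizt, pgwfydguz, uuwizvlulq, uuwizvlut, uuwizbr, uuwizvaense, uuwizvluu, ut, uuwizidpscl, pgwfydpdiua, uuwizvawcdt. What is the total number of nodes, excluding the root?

Insert word by word; a character creates a node only if that edge doesn't already exist:
  "uuwiztyizt" → 10 new (u, u, w, i, z, t, y, i, z, t)
  "pgwfydguz" → 9 new (p, g, w, f, y, d, g, u, z)
  "uuwizvlulq" → prefix "uuwiz" already present; 5 new (v, l, u, l, q)
  "uuwizvlut" → prefix "uuwizvlu" already present; 1 new (t)
  "uuwizbr" → prefix "uuwiz" already present; 2 new (b, r)
  "uuwizvaense" → prefix "uuwizv" already present; 5 new (a, e, n, s, e)
  "uuwizvluu" → prefix "uuwizvlu" already present; 1 new (u)
  "ut" → prefix "u" already present; 1 new (t)
  "uuwizidpscl" → prefix "uuwiz" already present; 6 new (i, d, p, s, c, l)
  "pgwfydpdiua" → prefix "pgwfyd" already present; 5 new (p, d, i, u, a)
  "uuwizvawcdt" → prefix "uuwizva" already present; 4 new (w, c, d, t)
Total nodes = 10 + 9 + 5 + 1 + 2 + 5 + 1 + 1 + 6 + 5 + 4 = 49

49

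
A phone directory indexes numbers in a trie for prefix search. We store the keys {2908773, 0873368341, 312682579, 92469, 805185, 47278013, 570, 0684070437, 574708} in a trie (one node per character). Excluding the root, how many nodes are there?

Insert word by word; a character creates a node only if that edge doesn't already exist:
  "2908773" → 7 new (2, 9, 0, 8, 7, 7, 3)
  "0873368341" → 10 new (0, 8, 7, 3, 3, 6, 8, 3, 4, 1)
  "312682579" → 9 new (3, 1, 2, 6, 8, 2, 5, 7, 9)
  "92469" → 5 new (9, 2, 4, 6, 9)
  "805185" → 6 new (8, 0, 5, 1, 8, 5)
  "47278013" → 8 new (4, 7, 2, 7, 8, 0, 1, 3)
  "570" → 3 new (5, 7, 0)
  "0684070437" → prefix "0" already present; 9 new (6, 8, 4, 0, 7, 0, 4, 3, 7)
  "574708" → prefix "57" already present; 4 new (4, 7, 0, 8)
Total nodes = 7 + 10 + 9 + 5 + 6 + 8 + 3 + 9 + 4 = 61

61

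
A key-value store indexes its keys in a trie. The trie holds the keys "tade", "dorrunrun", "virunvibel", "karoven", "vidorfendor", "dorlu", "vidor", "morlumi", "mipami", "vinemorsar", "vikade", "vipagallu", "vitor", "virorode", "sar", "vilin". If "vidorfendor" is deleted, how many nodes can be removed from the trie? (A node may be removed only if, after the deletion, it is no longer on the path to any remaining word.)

6

After clearing the end-marker at "vidorfendor", prune upward until reaching a node still needed by another word.
The suffix "fendor" (6 nodes) is used only by "vidorfendor"; "vidor" is itself a stored word, so pruning stops there.
Nodes removed: 6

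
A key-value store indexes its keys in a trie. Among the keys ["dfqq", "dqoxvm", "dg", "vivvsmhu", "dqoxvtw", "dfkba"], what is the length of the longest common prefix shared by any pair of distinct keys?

5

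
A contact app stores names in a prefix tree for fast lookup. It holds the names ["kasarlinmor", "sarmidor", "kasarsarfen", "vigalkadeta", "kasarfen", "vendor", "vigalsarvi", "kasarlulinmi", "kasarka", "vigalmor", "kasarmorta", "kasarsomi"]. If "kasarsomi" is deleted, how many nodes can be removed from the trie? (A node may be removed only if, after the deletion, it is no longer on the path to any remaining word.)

3

Walk "kasarsomi" from the leaf back toward the root, removing each node that no remaining word uses.
The suffix "omi" (3 nodes) is used only by "kasarsomi"; the node for "kasars" still has the child "a", so pruning stops there.
Nodes removed: 3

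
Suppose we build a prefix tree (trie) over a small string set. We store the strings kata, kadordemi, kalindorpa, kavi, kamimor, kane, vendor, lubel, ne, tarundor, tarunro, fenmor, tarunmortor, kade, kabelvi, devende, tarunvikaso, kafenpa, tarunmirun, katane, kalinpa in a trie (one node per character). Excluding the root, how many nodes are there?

Count nodes per top-level branch (shared prefixes stored once):
  'd'-branch (devende): 7 nodes
  'f'-branch (fenmor): 6 nodes
  'k'-branch (kabelvi, kade, kadordemi, kafenpa, kalindorpa, kalinpa, kamimor, kane, kata, katane, kavi): 43 nodes
  'l'-branch (lubel): 5 nodes
  'n'-branch (ne): 2 nodes
  't'-branch (tarundor, tarunmirun, tarunmortor, tarunro, tarunvikaso): 26 nodes
  'v'-branch (vendor): 6 nodes
Sum: 95

95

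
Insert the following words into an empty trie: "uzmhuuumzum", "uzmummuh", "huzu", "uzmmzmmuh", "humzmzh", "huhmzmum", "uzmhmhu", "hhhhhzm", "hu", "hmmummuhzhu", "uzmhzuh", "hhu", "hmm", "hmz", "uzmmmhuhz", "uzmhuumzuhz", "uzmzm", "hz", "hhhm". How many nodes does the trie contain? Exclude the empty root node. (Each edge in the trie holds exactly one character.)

Count nodes per top-level branch (shared prefixes stored once):
  'h'-branch (hhhhhzm, hhhm, hhu, hmm, hmmummuhzhu, hmz, hu, huhmzmum, humzmzh, huzu, hz): 35 nodes
  'u'-branch (uzmhmhu, uzmhuumzuhz, uzmhuuumzum, uzmhzuh, uzmmmhuhz, uzmmzmmuh, uzmummuh, uzmzm): 40 nodes
Sum: 75

75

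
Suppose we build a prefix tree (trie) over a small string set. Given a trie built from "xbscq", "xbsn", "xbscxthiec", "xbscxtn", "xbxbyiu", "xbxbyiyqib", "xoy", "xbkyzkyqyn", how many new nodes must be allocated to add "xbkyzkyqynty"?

2

"xbkyzkyqyn" is already a path in the trie; the remaining "ty" must be added.
Each of the 2 remaining characters creates one node.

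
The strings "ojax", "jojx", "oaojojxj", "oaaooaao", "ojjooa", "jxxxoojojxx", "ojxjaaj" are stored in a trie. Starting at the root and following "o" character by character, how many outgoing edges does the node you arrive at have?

The children of the "o" node are the distinct next characters among strings starting with "o".
Distinct next characters after "o": a, j.
That node has 2 child edges.

2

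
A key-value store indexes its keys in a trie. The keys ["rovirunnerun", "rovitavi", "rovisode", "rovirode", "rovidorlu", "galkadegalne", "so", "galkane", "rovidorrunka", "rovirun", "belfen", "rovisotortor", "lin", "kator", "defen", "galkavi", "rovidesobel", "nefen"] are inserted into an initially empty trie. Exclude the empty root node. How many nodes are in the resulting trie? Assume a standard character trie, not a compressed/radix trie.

87

Count nodes per top-level branch (shared prefixes stored once):
  'b'-branch (belfen): 6 nodes
  'd'-branch (defen): 5 nodes
  'g'-branch (galkadegalne, galkane, galkavi): 16 nodes
  'k'-branch (kator): 5 nodes
  'l'-branch (lin): 3 nodes
  'n'-branch (nefen): 5 nodes
  'r'-branch (rovidesobel, rovidorlu, rovidorrunka, rovirode, rovirun, rovirunnerun, rovisode, rovisotortor, rovitavi): 45 nodes
  's'-branch (so): 2 nodes
Sum: 87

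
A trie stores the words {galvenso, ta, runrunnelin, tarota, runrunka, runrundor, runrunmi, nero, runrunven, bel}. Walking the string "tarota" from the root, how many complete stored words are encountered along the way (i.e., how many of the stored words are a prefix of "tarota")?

Walk "tarota" from the root; an end-of-word marker is hit whenever a stored word is a prefix of "tarota".
Prefixes of the query that are stored words: "ta", "tarota"
Count: 2

2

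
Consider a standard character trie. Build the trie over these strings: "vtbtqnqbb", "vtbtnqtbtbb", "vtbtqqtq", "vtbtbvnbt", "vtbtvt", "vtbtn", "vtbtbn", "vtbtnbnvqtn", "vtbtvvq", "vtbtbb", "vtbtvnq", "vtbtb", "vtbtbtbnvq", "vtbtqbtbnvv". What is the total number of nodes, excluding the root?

Trace insertions, counting only characters that open a new branch:
  "vtbtqnqbb" → 9 new (v, t, b, t, q, n, q, b, b)
  "vtbtnqtbtbb" → prefix "vtbt" already present; 7 new (n, q, t, b, t, b, b)
  "vtbtqqtq" → prefix "vtbtq" already present; 3 new (q, t, q)
  "vtbtbvnbt" → prefix "vtbt" already present; 5 new (b, v, n, b, t)
  "vtbtvt" → prefix "vtbt" already present; 2 new (v, t)
  "vtbtn" → prefix "vtbtn" already present; 0 new (none)
  "vtbtbn" → prefix "vtbtb" already present; 1 new (n)
  "vtbtnbnvqtn" → prefix "vtbtn" already present; 6 new (b, n, v, q, t, n)
  "vtbtvvq" → prefix "vtbtv" already present; 2 new (v, q)
  "vtbtbb" → prefix "vtbtb" already present; 1 new (b)
  "vtbtvnq" → prefix "vtbtv" already present; 2 new (n, q)
  "vtbtb" → prefix "vtbtb" already present; 0 new (none)
  "vtbtbtbnvq" → prefix "vtbtb" already present; 5 new (t, b, n, v, q)
  "vtbtqbtbnvv" → prefix "vtbtq" already present; 6 new (b, t, b, n, v, v)
Total nodes = 9 + 7 + 3 + 5 + 2 + 0 + 1 + 6 + 2 + 1 + 2 + 0 + 5 + 6 = 49

49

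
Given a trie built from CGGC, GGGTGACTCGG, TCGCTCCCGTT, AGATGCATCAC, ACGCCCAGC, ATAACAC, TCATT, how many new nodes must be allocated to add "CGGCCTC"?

3

The longest prefix of "CGGCCTC" already in the trie is "CGGC" (length 4).
Each of the 3 remaining characters creates one node.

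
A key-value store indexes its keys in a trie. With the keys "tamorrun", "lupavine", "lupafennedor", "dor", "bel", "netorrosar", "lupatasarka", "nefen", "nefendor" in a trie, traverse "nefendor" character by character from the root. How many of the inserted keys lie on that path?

2

Check each prefix of "nefendor" against the stored set — each match is an end-marker on the path.
Prefixes of the query that are stored words: "nefen", "nefendor"
Count: 2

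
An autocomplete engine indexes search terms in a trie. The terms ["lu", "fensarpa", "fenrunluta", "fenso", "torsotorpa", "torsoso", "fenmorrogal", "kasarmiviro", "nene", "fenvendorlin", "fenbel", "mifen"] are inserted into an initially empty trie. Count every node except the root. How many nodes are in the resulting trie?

70

For each word, the new-node count is its length minus the longest prefix already in the trie:
  "lu" → 2 new (l, u)
  "fensarpa" → 8 new (f, e, n, s, a, r, p, a)
  "fenrunluta" → prefix "fen" already present; 7 new (r, u, n, l, u, t, a)
  "fenso" → prefix "fens" already present; 1 new (o)
  "torsotorpa" → 10 new (t, o, r, s, o, t, o, r, p, a)
  "torsoso" → prefix "torso" already present; 2 new (s, o)
  "fenmorrogal" → prefix "fen" already present; 8 new (m, o, r, r, o, g, a, l)
  "kasarmiviro" → 11 new (k, a, s, a, r, m, i, v, i, r, o)
  "nene" → 4 new (n, e, n, e)
  "fenvendorlin" → prefix "fen" already present; 9 new (v, e, n, d, o, r, l, i, n)
  "fenbel" → prefix "fen" already present; 3 new (b, e, l)
  "mifen" → 5 new (m, i, f, e, n)
Total nodes = 2 + 8 + 7 + 1 + 10 + 2 + 8 + 11 + 4 + 9 + 3 + 5 = 70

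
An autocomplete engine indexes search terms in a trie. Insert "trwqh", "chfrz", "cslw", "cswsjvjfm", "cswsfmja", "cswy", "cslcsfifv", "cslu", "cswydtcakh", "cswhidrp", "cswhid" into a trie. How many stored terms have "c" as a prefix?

Walk to "c"; the words in its subtree are exactly those with that prefix.
Words under "c": chfrz, cslcsfifv, cslu, cslw, cswhid, cswhidrp, cswsfmja, cswsjvjfm, cswy, cswydtcakh
Count: 10

10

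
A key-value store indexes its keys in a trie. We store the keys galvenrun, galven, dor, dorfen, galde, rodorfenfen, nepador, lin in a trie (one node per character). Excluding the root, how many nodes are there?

38

Trie structure (* marks end of a word):
(root)
├─ d
│  └─ o
│     └─ r *
│        └─ f
│           └─ e
│              └─ n *
├─ g
│  └─ a
│     └─ l
│        ├─ d
│        │  └─ e *
│        └─ v
│           └─ e
│              └─ n *
│                 └─ r
│                    └─ u
│                       └─ n *
├─ l
│  └─ i
│     └─ n *
├─ n
│  └─ e
│     └─ p
│        └─ a
│           └─ d
│              └─ o
│                 └─ r *
└─ r
   └─ o
      └─ d
         └─ o
            └─ r
               └─ f
                  └─ e
                     └─ n
                        └─ f
                           └─ e
                              └─ n *
Counting every labelled node above: 38.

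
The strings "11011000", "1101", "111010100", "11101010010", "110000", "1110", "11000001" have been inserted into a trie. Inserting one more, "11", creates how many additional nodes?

0

Every character of "11" already lies on an existing path (it is a prefix of some stored word).
No new nodes are needed: 0.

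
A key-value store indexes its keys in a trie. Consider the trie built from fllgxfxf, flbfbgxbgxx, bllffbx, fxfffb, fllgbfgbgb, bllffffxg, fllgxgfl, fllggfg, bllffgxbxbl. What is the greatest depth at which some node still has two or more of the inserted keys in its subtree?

5

Look for the deepest trie node that still has at least two words in its subtree.
e.g. "bllffbx" and "bllffffxg" share the prefix "bllff" of length 5; no pair shares a longer one.
Longest shared-prefix length: 5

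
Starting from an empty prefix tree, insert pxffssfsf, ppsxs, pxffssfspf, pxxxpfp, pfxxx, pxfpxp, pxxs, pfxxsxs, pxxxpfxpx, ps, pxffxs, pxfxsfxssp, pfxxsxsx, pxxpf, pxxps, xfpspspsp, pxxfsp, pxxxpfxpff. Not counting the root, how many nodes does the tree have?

62

Count nodes per top-level branch (shared prefixes stored once):
  'p'-branch (pfxxsxs, pfxxsxsx, pfxxx, ppsxs, ps, pxffssfsf, pxffssfspf, pxffxs, pxfpxp, pxfxsfxssp, pxxfsp, pxxpf, pxxps, pxxs, pxxxpfp, pxxxpfxpff, pxxxpfxpx): 53 nodes
  'x'-branch (xfpspspsp): 9 nodes
Sum: 62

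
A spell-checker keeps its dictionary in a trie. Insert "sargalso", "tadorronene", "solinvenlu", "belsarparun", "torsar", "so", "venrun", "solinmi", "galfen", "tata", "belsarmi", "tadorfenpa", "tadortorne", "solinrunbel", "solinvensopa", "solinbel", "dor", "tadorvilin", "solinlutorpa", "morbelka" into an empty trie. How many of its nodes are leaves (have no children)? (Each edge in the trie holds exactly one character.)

A leaf is a node with no children — equivalently, the end of a word that is not a proper prefix of any other stored word.
Those words: "belsarmi", "belsarparun", "dor", "galfen", "morbelka", "sargalso", "solinbel", "solinlutorpa", "solinmi", "solinrunbel", "solinvenlu", "solinvensopa", "tadorfenpa", "tadorronene", "tadortorne", "tadorvilin", "tata", "torsar", "venrun"
Leaf count: 19

19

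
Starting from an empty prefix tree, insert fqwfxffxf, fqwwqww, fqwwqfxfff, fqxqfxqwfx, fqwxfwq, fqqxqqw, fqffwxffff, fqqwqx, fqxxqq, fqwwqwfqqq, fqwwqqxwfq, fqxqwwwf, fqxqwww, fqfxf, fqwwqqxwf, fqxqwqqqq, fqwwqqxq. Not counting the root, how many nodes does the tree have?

For each word, the new-node count is its length minus the longest prefix already in the trie:
  "fqwfxffxf" → 9 new (f, q, w, f, x, f, f, x, f)
  "fqwwqww" → prefix "fqw" already present; 4 new (w, q, w, w)
  "fqwwqfxfff" → prefix "fqwwq" already present; 5 new (f, x, f, f, f)
  "fqxqfxqwfx" → prefix "fq" already present; 8 new (x, q, f, x, q, w, f, x)
  "fqwxfwq" → prefix "fqw" already present; 4 new (x, f, w, q)
  "fqqxqqw" → prefix "fq" already present; 5 new (q, x, q, q, w)
  "fqffwxffff" → prefix "fq" already present; 8 new (f, f, w, x, f, f, f, f)
  "fqqwqx" → prefix "fqq" already present; 3 new (w, q, x)
  "fqxxqq" → prefix "fqx" already present; 3 new (x, q, q)
  "fqwwqwfqqq" → prefix "fqwwqw" already present; 4 new (f, q, q, q)
  "fqwwqqxwfq" → prefix "fqwwq" already present; 5 new (q, x, w, f, q)
  "fqxqwwwf" → prefix "fqxq" already present; 4 new (w, w, w, f)
  "fqxqwww" → prefix "fqxqwww" already present; 0 new (none)
  "fqfxf" → prefix "fqf" already present; 2 new (x, f)
  "fqwwqqxwf" → prefix "fqwwqqxwf" already present; 0 new (none)
  "fqxqwqqqq" → prefix "fqxqw" already present; 4 new (q, q, q, q)
  "fqwwqqxq" → prefix "fqwwqqx" already present; 1 new (q)
Total nodes = 9 + 4 + 5 + 8 + 4 + 5 + 8 + 3 + 3 + 4 + 5 + 4 + 0 + 2 + 0 + 4 + 1 = 69

69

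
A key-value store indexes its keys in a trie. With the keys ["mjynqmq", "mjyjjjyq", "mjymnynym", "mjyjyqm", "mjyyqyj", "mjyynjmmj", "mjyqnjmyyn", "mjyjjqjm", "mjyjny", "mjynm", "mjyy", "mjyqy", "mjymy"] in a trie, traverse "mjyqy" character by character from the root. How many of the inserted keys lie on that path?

1

Traverse "mjyqy" character by character; count nodes along the way that are marked as word ends.
Prefixes of the query that are stored words: "mjyqy"
Count: 1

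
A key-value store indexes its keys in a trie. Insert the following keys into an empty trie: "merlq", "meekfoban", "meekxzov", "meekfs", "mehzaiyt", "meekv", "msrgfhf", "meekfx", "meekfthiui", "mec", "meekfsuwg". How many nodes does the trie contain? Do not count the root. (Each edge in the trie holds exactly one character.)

Trie structure (* marks end of a word):
(root)
└─ m
   ├─ e
   │  ├─ c *
   │  ├─ e
   │  │  └─ k
   │  │     ├─ f
   │  │     │  ├─ o
   │  │     │  │  └─ b
   │  │     │  │     └─ a
   │  │     │  │        └─ n *
   │  │     │  ├─ s *
   │  │     │  │  └─ u
   │  │     │  │     └─ w
   │  │     │  │        └─ g *
   │  │     │  ├─ t
   │  │     │  │  └─ h
   │  │     │  │     └─ i
   │  │     │  │        └─ u
   │  │     │  │           └─ i *
   │  │     │  └─ x *
   │  │     ├─ v *
   │  │     └─ x
   │  │        └─ z
   │  │           └─ o
   │  │              └─ v *
   │  ├─ h
   │  │  └─ z
   │  │     └─ a
   │  │        └─ i
   │  │           └─ y
   │  │              └─ t *
   │  └─ r
   │     └─ l
   │        └─ q *
   └─ s
      └─ r
         └─ g
            └─ f
               └─ h
                  └─ f *
Counting every labelled node above: 40.

40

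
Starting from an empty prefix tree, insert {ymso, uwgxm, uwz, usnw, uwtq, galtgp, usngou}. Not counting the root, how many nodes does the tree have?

24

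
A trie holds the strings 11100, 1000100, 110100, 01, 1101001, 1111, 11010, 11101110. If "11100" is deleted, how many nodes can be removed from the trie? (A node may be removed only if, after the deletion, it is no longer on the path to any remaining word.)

Walk "11100" from the leaf back toward the root, removing each node that no remaining word uses.
The suffix "0" (1 node) is used only by "11100"; the node for "1110" still has the child "1", so pruning stops there.
Nodes removed: 1

1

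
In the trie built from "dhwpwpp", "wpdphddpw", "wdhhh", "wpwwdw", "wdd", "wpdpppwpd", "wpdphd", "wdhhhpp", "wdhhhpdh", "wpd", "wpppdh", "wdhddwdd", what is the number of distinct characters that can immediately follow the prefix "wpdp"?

2

Follow the path "wpdp" to its node, then look at its outgoing edges.
Distinct next characters after "wpdp": h, p.
That node has 2 child edges.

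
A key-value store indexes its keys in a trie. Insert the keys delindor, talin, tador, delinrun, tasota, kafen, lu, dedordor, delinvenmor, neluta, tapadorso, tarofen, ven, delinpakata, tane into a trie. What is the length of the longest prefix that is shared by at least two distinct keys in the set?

5

Look for the deepest trie node that still has at least two words in its subtree.
e.g. "delindor" and "delinpakata" share the prefix "delin" of length 5; no pair shares a longer one.
Longest shared-prefix length: 5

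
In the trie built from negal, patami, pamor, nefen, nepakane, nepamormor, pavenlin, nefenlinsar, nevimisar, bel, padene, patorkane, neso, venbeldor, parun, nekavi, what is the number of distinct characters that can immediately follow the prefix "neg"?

1

Walk "neg" from the root, arriving at one node.
Characters that immediately follow "neg" among the stored strings: {a}.
That node has 1 child edge.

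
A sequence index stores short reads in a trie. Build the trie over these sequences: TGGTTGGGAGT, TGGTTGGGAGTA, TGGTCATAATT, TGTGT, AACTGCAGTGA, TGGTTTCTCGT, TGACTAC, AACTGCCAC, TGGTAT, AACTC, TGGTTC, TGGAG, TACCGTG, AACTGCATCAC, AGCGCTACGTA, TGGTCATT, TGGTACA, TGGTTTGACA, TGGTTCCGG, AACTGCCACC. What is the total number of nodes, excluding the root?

Trace insertions, counting only characters that open a new branch:
  "TGGTTGGGAGT" → 11 new (T, G, G, T, T, G, G, G, A, G, T)
  "TGGTTGGGAGTA" → prefix "TGGTTGGGAGT" already present; 1 new (A)
  "TGGTCATAATT" → prefix "TGGT" already present; 7 new (C, A, T, A, A, T, T)
  "TGTGT" → prefix "TG" already present; 3 new (T, G, T)
  "AACTGCAGTGA" → 11 new (A, A, C, T, G, C, A, G, T, G, A)
  "TGGTTTCTCGT" → prefix "TGGTT" already present; 6 new (T, C, T, C, G, T)
  "TGACTAC" → prefix "TG" already present; 5 new (A, C, T, A, C)
  "AACTGCCAC" → prefix "AACTGC" already present; 3 new (C, A, C)
  "TGGTAT" → prefix "TGGT" already present; 2 new (A, T)
  "AACTC" → prefix "AACT" already present; 1 new (C)
  "TGGTTC" → prefix "TGGTT" already present; 1 new (C)
  "TGGAG" → prefix "TGG" already present; 2 new (A, G)
  "TACCGTG" → prefix "T" already present; 6 new (A, C, C, G, T, G)
  "AACTGCATCAC" → prefix "AACTGCA" already present; 4 new (T, C, A, C)
  "AGCGCTACGTA" → prefix "A" already present; 10 new (G, C, G, C, T, A, C, G, T, A)
  "TGGTCATT" → prefix "TGGTCAT" already present; 1 new (T)
  "TGGTACA" → prefix "TGGTA" already present; 2 new (C, A)
  "TGGTTTGACA" → prefix "TGGTTT" already present; 4 new (G, A, C, A)
  "TGGTTCCGG" → prefix "TGGTTC" already present; 3 new (C, G, G)
  "AACTGCCACC" → prefix "AACTGCCAC" already present; 1 new (C)
Total nodes = 11 + 1 + 7 + 3 + 11 + 6 + 5 + 3 + 2 + 1 + 1 + 2 + 6 + 4 + 10 + 1 + 2 + 4 + 3 + 1 = 84

84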